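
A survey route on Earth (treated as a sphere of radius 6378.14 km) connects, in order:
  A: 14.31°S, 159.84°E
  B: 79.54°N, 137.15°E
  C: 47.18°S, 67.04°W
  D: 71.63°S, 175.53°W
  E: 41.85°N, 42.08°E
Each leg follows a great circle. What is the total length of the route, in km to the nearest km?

48670 km

Leg A→B: central angle 1.6516 rad, distance 10534.4 km.
Leg B→C: central angle 2.5569 rad, distance 16308.1 km.
Leg C→D: central angle 0.8916 rad, distance 5686.6 km.
Leg D→E: central angle 2.5307 rad, distance 16141.3 km.
Total: 10534.4 + 16308.1 + 5686.6 + 16141.3 ≈ 48670 km.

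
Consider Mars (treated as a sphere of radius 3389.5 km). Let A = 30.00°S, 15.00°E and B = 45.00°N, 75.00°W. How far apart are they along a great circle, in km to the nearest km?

In radians: φ₁ = -0.5236, φ₂ = 0.7854, Δλ = -90.000° = -1.5708 rad.
cos c = sin φ₁ sin φ₂ + cos φ₁ cos φ₂ cos Δλ = (-0.5000)(0.7071) + (0.8660)(0.7071)(0.0000) = -0.35355,
so c = arccos(-0.35355) = 1.93216 rad.
Distance = R·c = 3389.5 × 1.9322 ≈ 6549 km.

6549 km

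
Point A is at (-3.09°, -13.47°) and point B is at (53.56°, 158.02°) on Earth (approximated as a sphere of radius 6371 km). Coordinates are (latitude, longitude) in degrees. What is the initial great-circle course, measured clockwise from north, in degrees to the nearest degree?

Δλ = 171.490° = 2.9931 rad.
y = sin Δλ · cos φ₂ = (0.1480)(0.5940) = 0.0879
x = cos φ₁ sin φ₂ − sin φ₁ cos φ₂ cos Δλ = (0.9985)(0.8045) − (-0.0539)(0.5940)(-0.9890) = 0.7716
θ = atan2(y, x) = 6.50°, so the bearing is 6°.

6°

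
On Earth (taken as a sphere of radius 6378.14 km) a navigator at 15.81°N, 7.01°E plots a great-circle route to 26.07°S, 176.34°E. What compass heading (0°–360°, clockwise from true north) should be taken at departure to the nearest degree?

138°

Δλ = 169.330° = 2.9554 rad.
y = sin Δλ · cos φ₂ = (0.1852)(0.8983) = 0.1663
x = cos φ₁ sin φ₂ − sin φ₁ cos φ₂ cos Δλ = (0.9622)(-0.4395) − (0.2724)(0.8983)(-0.9827) = -0.1823
θ = atan2(y, x) = 137.63°, so the bearing is 138°.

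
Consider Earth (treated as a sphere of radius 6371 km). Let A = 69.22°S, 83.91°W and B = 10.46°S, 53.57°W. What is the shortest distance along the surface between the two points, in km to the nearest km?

With latitudes φ₁ = -69.220°, φ₂ = -10.460° and longitude difference Δλ = 30.340°:
Haversine: a = sin²(Δφ/2) + cos φ₁ cos φ₂ sin²(Δλ/2) = 0.2407 + (0.3548)(0.9834)(0.0685) = 0.26458.
Central angle c = 2·arcsin(√a) = 1.08055 rad.
Distance = R·c = 6371 × 1.0806 ≈ 6884 km.

6884 km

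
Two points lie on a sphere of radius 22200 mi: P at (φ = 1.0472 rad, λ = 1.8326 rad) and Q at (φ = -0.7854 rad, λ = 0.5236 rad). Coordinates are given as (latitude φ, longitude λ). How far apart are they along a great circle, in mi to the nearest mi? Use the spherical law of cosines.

In radians: φ₁ = 1.0472, φ₂ = -0.7854, Δλ = -75.000° = -1.3090 rad.
cos c = sin φ₁ sin φ₂ + cos φ₁ cos φ₂ cos Δλ = (0.8660)(-0.7071) + (0.5000)(0.7071)(0.2588) = -0.52087,
so c = arccos(-0.52087) = 2.11867 rad.
Distance = R·c = 22200 × 2.1187 ≈ 47034 mi.

47034 mi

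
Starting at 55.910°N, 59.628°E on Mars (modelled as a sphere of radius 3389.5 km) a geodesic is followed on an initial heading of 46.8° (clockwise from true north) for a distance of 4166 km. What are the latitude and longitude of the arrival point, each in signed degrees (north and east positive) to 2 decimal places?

39.72°, 176.39°

Angular distance δ = d/R = 4166/3389.5 = 1.22909 rad; initial bearing θ = 0.8168 rad.
sin φ₂ = sin φ₁ cos δ + cos φ₁ sin δ cos θ = (0.8282)(0.3351) + (0.5605)(0.9422)(0.6845) = 0.6390, so φ₂ = 39.72°.
Δλ = atan2(sin θ sin δ cos φ₁, cos δ − sin φ₁ sin φ₂) = atan2(0.3850, -0.1941) = 116.759°.
λ₂ = 59.628° + 116.759° = 176.39°.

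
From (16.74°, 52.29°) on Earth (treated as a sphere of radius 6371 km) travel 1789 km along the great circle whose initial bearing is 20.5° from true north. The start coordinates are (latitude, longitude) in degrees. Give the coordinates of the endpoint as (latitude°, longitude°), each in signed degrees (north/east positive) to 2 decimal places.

Angular distance δ = d/R = 1789/6371 = 0.28080 rad; initial bearing θ = 0.3578 rad.
sin φ₂ = sin φ₁ cos δ + cos φ₁ sin δ cos θ = (0.2880)(0.9608) + (0.9576)(0.2771)(0.9367) = 0.5253, so φ₂ = 31.69°.
Δλ = atan2(sin θ sin δ cos φ₁, cos δ − sin φ₁ sin φ₂) = atan2(0.0929, 0.8095) = 6.549°.
λ₂ = 52.290° + 6.549° = 58.84°.

31.69°, 58.84°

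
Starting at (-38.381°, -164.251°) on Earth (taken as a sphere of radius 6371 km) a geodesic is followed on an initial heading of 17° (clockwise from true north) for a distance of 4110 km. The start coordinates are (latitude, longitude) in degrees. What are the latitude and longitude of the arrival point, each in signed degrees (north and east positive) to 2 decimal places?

-2.60°, -154.12°

Angular distance δ = d/R = 4110/6371 = 0.64511 rad; initial bearing θ = 0.2967 rad.
sin φ₂ = sin φ₁ cos δ + cos φ₁ sin δ cos θ = (-0.6209)(0.7990) + (0.7839)(0.6013)(0.9563) = -0.0454, so φ₂ = -2.60°.
Δλ = atan2(sin θ sin δ cos φ₁, cos δ − sin φ₁ sin φ₂) = atan2(0.1378, 0.7709) = 10.136°.
λ₂ = -164.251° + 10.136° = -154.12°.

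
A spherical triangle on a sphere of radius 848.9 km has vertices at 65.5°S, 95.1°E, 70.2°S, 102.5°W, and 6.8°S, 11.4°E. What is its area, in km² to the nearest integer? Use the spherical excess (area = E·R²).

Side lengths (central angles): a = 1.5957, b = 1.4173, c = 0.7637 rad; semiperimeter s = 1.8883.
By l'Huilier's theorem, tan(E/4) = √[tan(s/2) tan((s−a)/2) tan((s−b)/2) tan((s−c)/2)], giving spherical excess E = 0.6948 rad.
Area = E·R² = 0.6948 × (848.9)² ≈ 500675 km².

500675 km²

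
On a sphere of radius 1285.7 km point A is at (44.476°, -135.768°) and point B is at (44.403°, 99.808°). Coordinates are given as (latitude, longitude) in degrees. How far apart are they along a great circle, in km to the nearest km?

1758 km

In radians: φ₁ = 0.7763, φ₂ = 0.7750, Δλ = -124.424° = -2.1716 rad.
cos c = sin φ₁ sin φ₂ + cos φ₁ cos φ₂ cos Δλ = (0.7006)(0.6997) + (0.7135)(0.7144)(-0.5653) = 0.20203,
so c = arccos(0.20203) = 1.36736 rad.
Distance = R·c = 1285.7 × 1.3674 ≈ 1758 km.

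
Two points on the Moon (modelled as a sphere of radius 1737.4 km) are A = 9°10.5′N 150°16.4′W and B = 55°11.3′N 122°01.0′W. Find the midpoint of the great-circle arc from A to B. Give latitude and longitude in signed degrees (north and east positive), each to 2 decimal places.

Central angle δ = 0.8927 rad. Interpolating on the sphere with fraction f = 0.5:
P = [sin((1−f)δ)·A + sin(fδ)·B] / sin δ = 0.5543·A + 0.5543·B in Cartesian coordinates,
giving P = (-0.6430, -0.5396, 0.5435), i.e. latitude 32.92°, longitude -139.99°.

32.92°, -139.99°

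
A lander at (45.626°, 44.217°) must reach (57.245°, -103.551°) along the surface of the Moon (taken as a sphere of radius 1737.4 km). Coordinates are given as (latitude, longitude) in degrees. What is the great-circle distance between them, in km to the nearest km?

2234 km

Let φ₁ = 0.7963 rad, φ₂ = 0.9991 rad, and Δλ = -2.5790 rad.
cos c = sin φ₁ sin φ₂ + cos φ₁ cos φ₂ cos Δλ = (0.7148)(0.8410) + (0.6993)(0.5410)(-0.8459) = 0.28107,
so c = arccos(0.28107) = 1.28589 rad.
Distance = R·c = 1737.4 × 1.2859 ≈ 2234 km.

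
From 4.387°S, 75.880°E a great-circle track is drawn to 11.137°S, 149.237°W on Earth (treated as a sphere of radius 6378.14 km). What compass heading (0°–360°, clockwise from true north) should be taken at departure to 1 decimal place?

109.5°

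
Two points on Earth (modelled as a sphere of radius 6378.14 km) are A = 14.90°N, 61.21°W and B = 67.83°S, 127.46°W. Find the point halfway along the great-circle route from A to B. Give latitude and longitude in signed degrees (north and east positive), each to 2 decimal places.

Central angle δ = 1.6622 rad. Interpolating on the sphere with fraction f = 0.5:
P = [sin((1−f)δ)·A + sin(fδ)·B] / sin δ = 0.7418·A + 0.7418·B in Cartesian coordinates,
giving P = (0.1750, -0.8504, -0.4962), i.e. latitude -29.75°, longitude -78.37°.

-29.75°, -78.37°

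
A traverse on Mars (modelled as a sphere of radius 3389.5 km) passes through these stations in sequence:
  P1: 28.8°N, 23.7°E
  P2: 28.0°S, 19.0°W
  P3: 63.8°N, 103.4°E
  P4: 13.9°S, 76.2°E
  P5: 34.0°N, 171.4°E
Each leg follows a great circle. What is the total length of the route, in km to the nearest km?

Leg P1→P2: central angle 1.2213 rad, distance 4139.5 km.
Leg P2→P3: central angle 2.2525 rad, distance 7634.8 km.
Leg P3→P4: central angle 1.4044 rad, distance 4760.2 km.
Leg P4→P5: central angle 1.7796 rad, distance 6031.9 km.
Total: 4139.5 + 7634.8 + 4760.2 + 6031.9 ≈ 22566 km.

22566 km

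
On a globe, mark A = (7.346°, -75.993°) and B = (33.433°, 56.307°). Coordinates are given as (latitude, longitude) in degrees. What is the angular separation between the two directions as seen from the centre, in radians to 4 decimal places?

In radians: φ₁ = 0.1282, φ₂ = 0.5835, Δλ = 132.300° = 2.3091 rad.
Haversine: a = sin²(Δφ/2) + cos φ₁ cos φ₂ sin²(Δλ/2) = 0.0509 + (0.9918)(0.8345)(0.8365) = 0.74330.
Central angle c = 2·arcsin(√a) = 2.07898 rad.
So the angular separation is 2.0790 rad.

2.0790 rad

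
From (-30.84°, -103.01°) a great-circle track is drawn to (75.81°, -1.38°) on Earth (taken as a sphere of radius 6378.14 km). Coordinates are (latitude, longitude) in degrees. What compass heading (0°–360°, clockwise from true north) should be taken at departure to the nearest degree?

17°

Δλ = 101.630° = 1.7738 rad.
y = sin Δλ · cos φ₂ = (0.9795)(0.2451) = 0.2401
x = cos φ₁ sin φ₂ − sin φ₁ cos φ₂ cos Δλ = (0.8586)(0.9695) − (-0.5126)(0.2451)(-0.2016) = 0.8071
θ = atan2(y, x) = 16.57°, so the bearing is 17°.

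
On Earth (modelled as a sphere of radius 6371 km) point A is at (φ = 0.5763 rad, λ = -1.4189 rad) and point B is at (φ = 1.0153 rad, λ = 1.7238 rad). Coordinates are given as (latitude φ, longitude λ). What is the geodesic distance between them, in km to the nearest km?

With latitudes φ₁ = 33.020°, φ₂ = 58.172° and longitude difference Δλ = -179.937°:
cos c = sin φ₁ sin φ₂ + cos φ₁ cos φ₂ cos Δλ = (0.5449)(0.8496) + (0.8385)(0.5274)(-1.0000) = 0.02080,
so c = arccos(0.02080) = 1.54999 rad.
Distance = R·c = 6371 × 1.5500 ≈ 9875 km.

9875 km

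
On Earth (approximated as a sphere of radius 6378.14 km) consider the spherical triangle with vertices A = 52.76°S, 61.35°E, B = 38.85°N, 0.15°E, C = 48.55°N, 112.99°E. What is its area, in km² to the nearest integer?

Side lengths (central angles): a = 1.2973, b = 1.9263, c = 1.8466 rad; semiperimeter s = 2.5352.
By l'Huilier's theorem, tan(E/4) = √[tan(s/2) tan((s−a)/2) tan((s−b)/2) tan((s−c)/2)], giving spherical excess E = 1.8750 rad.
Area = E·R² = 1.8750 × (6378.14)² ≈ 76276405 km².

76276405 km²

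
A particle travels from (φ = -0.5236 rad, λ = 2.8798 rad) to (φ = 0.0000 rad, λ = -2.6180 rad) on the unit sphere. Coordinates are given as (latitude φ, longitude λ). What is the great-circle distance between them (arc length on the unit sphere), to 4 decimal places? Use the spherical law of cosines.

With latitudes φ₁ = -30.000°, φ₂ = 0.000° and longitude difference Δλ = 44.999°:
cos c = sin φ₁ sin φ₂ + cos φ₁ cos φ₂ cos Δλ = (-0.5000)(0.0000) + (0.8660)(1.0000)(0.7071) = 0.61238,
so c = arccos(0.61238) = 0.91173 rad.
On the unit sphere the arc length equals the central angle: 0.9117.

0.9117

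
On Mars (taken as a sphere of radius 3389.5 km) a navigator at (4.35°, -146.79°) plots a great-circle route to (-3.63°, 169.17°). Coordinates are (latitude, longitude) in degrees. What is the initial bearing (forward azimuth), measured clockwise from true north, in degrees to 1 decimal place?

Δλ = -44.040° = -0.7686 rad.
y = sin Δλ · cos φ₂ = (-0.6952)(0.9980) = -0.6938
x = cos φ₁ sin φ₂ − sin φ₁ cos φ₂ cos Δλ = (0.9971)(-0.0633) − (0.0758)(0.9980)(0.7189) = -0.1175
θ = atan2(y, x) = -99.62°; adding 360° gives 260.4°.

260.4°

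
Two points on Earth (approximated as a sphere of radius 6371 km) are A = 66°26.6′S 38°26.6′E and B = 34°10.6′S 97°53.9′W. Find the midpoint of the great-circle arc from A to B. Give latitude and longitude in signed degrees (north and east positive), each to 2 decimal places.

Central angle δ = 1.2915 rad. Interpolating on the sphere with fraction f = 0.5:
P = [sin((1−f)δ)·A + sin(fδ)·B] / sin δ = 0.6260·A + 0.6260·B in Cartesian coordinates,
giving P = (0.1248, -0.3575, -0.9256), i.e. latitude -67.75°, longitude -70.76°.

-67.75°, -70.76°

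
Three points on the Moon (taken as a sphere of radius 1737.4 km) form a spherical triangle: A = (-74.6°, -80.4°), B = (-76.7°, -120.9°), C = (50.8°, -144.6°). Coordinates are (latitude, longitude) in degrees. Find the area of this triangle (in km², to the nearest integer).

1052519 km²

Side lengths (central angles): a = 2.2408, b = 2.3105, c = 0.1752 rad; semiperimeter s = 2.3633.
By l'Huilier's theorem, tan(E/4) = √[tan(s/2) tan((s−a)/2) tan((s−b)/2) tan((s−c)/2)], giving spherical excess E = 0.3487 rad.
Area = E·R² = 0.3487 × (1737.4)² ≈ 1052519 km².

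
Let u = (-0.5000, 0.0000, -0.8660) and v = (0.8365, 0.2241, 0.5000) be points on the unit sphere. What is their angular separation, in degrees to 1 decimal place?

u·v = -0.8513; |u| = 1.0000, |v| = 1.0000.
cos θ = (u·v)/(|u||v|) = -0.8513, so θ = 148.4°.

148.4°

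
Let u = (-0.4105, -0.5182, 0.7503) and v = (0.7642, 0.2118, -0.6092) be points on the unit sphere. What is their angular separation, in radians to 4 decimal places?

u·v = -0.8805; |u| = 1.0000, |v| = 1.0000.
cos θ = (u·v)/(|u||v|) = -0.8806, so θ = 2.6478 rad.

2.6478 rad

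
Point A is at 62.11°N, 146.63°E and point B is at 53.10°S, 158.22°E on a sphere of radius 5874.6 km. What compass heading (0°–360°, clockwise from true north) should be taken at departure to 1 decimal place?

Δλ = 11.590° = 0.2023 rad.
y = sin Δλ · cos φ₂ = (0.2009)(0.6004) = 0.1206
x = cos φ₁ sin φ₂ − sin φ₁ cos φ₂ cos Δλ = (0.4678)(-0.7997) − (0.8838)(0.6004)(0.9796) = -0.8939
θ = atan2(y, x) = 172.31°, so the bearing is 172.3°.

172.3°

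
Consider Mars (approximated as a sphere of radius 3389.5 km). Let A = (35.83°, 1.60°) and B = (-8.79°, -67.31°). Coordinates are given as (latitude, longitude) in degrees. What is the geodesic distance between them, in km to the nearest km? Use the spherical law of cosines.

With latitudes φ₁ = 35.830°, φ₂ = -8.790° and longitude difference Δλ = -68.910°:
cos c = sin φ₁ sin φ₂ + cos φ₁ cos φ₂ cos Δλ = (0.5854)(-0.1528) + (0.8108)(0.9883)(0.3598) = 0.19886,
so c = arccos(0.19886) = 1.37060 rad.
Distance = R·c = 3389.5 × 1.3706 ≈ 4646 km.

4646 km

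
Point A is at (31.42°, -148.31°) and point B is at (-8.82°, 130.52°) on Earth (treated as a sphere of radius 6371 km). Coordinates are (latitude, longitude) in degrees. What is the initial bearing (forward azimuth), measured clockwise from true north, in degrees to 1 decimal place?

257.9°

With φ₁ = 0.5484, φ₂ = -0.1539, Δλ = -1.4167 rad, the forward-azimuth formula gives
θ = atan2( sin Δλ cos φ₂ , cos φ₁ sin φ₂ − sin φ₁ cos φ₂ cos Δλ ) = atan2(-0.9765, -0.2099) = -102.13°.
Adding 360° brings this into [0°, 360°): 257.9°.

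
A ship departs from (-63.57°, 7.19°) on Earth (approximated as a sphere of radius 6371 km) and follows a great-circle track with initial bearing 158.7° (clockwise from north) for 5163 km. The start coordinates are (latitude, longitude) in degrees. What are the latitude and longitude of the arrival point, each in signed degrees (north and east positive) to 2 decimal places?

Angular distance δ = d/R = 5163/6371 = 0.81039 rad; initial bearing θ = 2.7698 rad.
sin φ₂ = sin φ₁ cos δ + cos φ₁ sin δ cos θ = (-0.8955)(0.6892) + (0.4451)(0.7246)(-0.9317) = -0.9177, so φ₂ = -66.59°.
Δλ = atan2(sin θ sin δ cos φ₁, cos δ − sin φ₁ sin φ₂) = atan2(0.1171, -0.1325) = 138.523°.
λ₂ = 7.190° + 138.523° = 145.71°.

-66.59°, 145.71°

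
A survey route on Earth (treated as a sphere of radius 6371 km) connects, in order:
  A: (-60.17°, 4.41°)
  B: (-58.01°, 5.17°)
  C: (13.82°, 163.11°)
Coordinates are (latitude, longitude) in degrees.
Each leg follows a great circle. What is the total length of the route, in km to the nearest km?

Leg A→B: central angle 0.0383 rad, distance 244.1 km.
Leg B→C: central angle 2.3177 rad, distance 14766.1 km.
Total: 244.1 + 14766.1 ≈ 15010 km.

15010 km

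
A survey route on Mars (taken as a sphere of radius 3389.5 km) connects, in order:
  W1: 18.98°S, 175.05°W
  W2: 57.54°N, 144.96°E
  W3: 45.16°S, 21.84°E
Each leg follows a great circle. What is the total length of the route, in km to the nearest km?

Leg W1→W2: central angle 1.4561 rad, distance 4935.5 km.
Leg W2→W3: central angle 2.5066 rad, distance 8496.1 km.
Total: 4935.5 + 8496.1 ≈ 13432 km.

13432 km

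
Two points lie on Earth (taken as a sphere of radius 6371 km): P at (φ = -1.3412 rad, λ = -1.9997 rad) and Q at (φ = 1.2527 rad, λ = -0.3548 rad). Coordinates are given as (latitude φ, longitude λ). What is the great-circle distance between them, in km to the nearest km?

In radians: φ₁ = -1.3412, φ₂ = 1.2527, Δλ = 94.246° = 1.6449 rad.
Haversine: a = sin²(Δφ/2) + cos φ₁ cos φ₂ sin²(Δλ/2) = 0.9269 + (0.2276)(0.3128)(0.5370) = 0.96509.
Central angle c = 2·arcsin(√a) = 2.76569 rad.
Distance = R·c = 6371 × 2.7657 ≈ 17620 km.

17620 km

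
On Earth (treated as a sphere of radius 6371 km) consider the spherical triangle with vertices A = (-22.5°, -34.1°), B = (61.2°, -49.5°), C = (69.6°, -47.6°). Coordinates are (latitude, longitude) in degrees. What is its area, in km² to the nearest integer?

1873672 km²

Side lengths (central angles): a = 0.1472, b = 1.6164, c = 1.4769 rad; semiperimeter s = 1.6202.
By l'Huilier's theorem, tan(E/4) = √[tan(s/2) tan((s−a)/2) tan((s−b)/2) tan((s−c)/2)], giving spherical excess E = 0.0462 rad.
Area = E·R² = 0.0462 × (6371)² ≈ 1873672 km².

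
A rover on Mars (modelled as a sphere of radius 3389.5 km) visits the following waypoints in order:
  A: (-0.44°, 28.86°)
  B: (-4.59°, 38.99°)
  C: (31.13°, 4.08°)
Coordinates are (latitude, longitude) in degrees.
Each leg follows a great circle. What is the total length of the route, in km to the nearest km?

3535 km

Leg A→B: central angle 0.1909 rad, distance 647.0 km.
Leg B→C: central angle 0.8522 rad, distance 2888.5 km.
Total: 647.0 + 2888.5 ≈ 3535 km.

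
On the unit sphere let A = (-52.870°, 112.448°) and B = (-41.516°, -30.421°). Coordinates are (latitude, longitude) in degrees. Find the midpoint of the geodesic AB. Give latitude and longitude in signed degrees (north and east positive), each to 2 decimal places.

Central angle δ = 1.4019 rad. Interpolating on the sphere with fraction f = 0.5:
P = [sin((1−f)δ)·A + sin(fδ)·B] / sin δ = 0.6542·A + 0.6542·B in Cartesian coordinates,
giving P = (0.2716, 0.1169, -0.9553), i.e. latitude -72.80°, longitude 23.29°.

-72.80°, 23.29°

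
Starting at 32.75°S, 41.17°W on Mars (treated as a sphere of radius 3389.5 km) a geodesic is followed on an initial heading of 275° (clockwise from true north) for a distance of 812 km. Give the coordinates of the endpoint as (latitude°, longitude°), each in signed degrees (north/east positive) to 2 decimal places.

-30.54°, -57.10°

Angular distance δ = d/R = 812/3389.5 = 0.23956 rad; initial bearing θ = 4.7997 rad.
sin φ₂ = sin φ₁ cos δ + cos φ₁ sin δ cos θ = (-0.5410)(0.9714) + (0.8410)(0.2373)(0.0872) = -0.5081, so φ₂ = -30.54°.
Δλ = atan2(sin θ sin δ cos φ₁, cos δ − sin φ₁ sin φ₂) = atan2(-0.1988, 0.6966) = -15.929°.
λ₂ = -41.170° − 15.929° = -57.10°.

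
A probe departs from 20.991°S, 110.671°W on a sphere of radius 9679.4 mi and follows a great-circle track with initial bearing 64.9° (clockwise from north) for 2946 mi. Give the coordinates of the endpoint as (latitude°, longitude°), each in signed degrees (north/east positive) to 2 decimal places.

-12.89°, -94.51°

Angular distance δ = d/R = 2946/9679.4 = 0.30436 rad; initial bearing θ = 1.1327 rad.
sin φ₂ = sin φ₁ cos δ + cos φ₁ sin δ cos θ = (-0.3582)(0.9540) + (0.9336)(0.2997)(0.4242) = -0.2231, so φ₂ = -12.89°.
Δλ = atan2(sin θ sin δ cos φ₁, cos δ − sin φ₁ sin φ₂) = atan2(0.2534, 0.8741) = 16.165°.
λ₂ = -110.671° + 16.165° = -94.51°.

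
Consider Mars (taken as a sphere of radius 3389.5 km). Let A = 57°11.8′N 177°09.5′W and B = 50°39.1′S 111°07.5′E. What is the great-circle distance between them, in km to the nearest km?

7267 km

In radians: φ₁ = 0.9983, φ₂ = -0.8840, Δλ = -71.717° = -1.2517 rad.
cos c = sin φ₁ sin φ₂ + cos φ₁ cos φ₂ cos Δλ = (0.8405)(-0.7733) + (0.5418)(0.6340)(0.3137) = -0.54223,
so c = arccos(-0.54223) = 2.14389 rad.
Distance = R·c = 3389.5 × 2.1439 ≈ 7267 km.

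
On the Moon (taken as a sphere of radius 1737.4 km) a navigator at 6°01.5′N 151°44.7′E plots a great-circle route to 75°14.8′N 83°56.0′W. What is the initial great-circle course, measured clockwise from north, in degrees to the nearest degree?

Δλ = 124.322° = 2.1698 rad.
y = sin Δλ · cos φ₂ = (0.8259)(0.2547) = 0.2103
x = cos φ₁ sin φ₂ − sin φ₁ cos φ₂ cos Δλ = (0.9945)(0.9670) − (0.1050)(0.2547)(-0.5638) = 0.9768
θ = atan2(y, x) = 12.15°, so the bearing is 12°.

12°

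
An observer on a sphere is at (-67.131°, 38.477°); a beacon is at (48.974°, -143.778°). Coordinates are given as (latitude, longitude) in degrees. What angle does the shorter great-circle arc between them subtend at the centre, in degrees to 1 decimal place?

161.8°

With latitudes φ₁ = -67.131°, φ₂ = 48.974° and longitude difference Δλ = 177.745°:
Haversine: a = sin²(Δφ/2) + cos φ₁ cos φ₂ sin²(Δλ/2) = 0.7200 + (0.3886)(0.6564)(0.9996) = 0.97500.
Central angle c = 2·arcsin(√a) = 2.82406 rad.
So the angular separation is 161.8°.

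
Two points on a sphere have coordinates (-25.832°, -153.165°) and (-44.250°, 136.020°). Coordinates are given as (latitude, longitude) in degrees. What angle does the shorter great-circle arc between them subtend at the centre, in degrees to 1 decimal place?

With latitudes φ₁ = -25.832°, φ₂ = -44.250° and longitude difference Δλ = -70.815°:
Haversine: a = sin²(Δφ/2) + cos φ₁ cos φ₂ sin²(Δλ/2) = 0.0256 + (0.9001)(0.7163)(0.3357) = 0.24204.
Central angle c = 2·arcsin(√a) = 1.02871 rad.
So the angular separation is 58.9°.

58.9°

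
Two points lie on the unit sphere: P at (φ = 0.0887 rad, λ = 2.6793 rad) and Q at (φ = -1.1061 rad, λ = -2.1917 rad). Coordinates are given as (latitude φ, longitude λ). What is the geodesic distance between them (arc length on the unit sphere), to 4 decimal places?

In radians: φ₁ = 0.0887, φ₂ = -1.1061, Δλ = 80.912° = 1.4122 rad.
cos c = sin φ₁ sin φ₂ + cos φ₁ cos φ₂ cos Δλ = (0.0886)(-0.8940) + (0.9961)(0.4482)(0.1579) = -0.00868,
so c = arccos(-0.00868) = 1.57948 rad.
On the unit sphere the arc length equals the central angle: 1.5795.

1.5795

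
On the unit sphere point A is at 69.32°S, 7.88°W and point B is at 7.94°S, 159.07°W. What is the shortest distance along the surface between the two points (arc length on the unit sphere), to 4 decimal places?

Let φ₁ = -1.2099 rad, φ₂ = -0.1386 rad, and Δλ = -2.6388 rad.
Haversine: a = sin²(Δφ/2) + cos φ₁ cos φ₂ sin²(Δλ/2) = 0.2605 + (0.3531)(0.9904)(0.9381) = 0.58862.
Central angle c = 2·arcsin(√a) = 1.74897 rad.
On the unit sphere the arc length equals the central angle: 1.7490.

1.7490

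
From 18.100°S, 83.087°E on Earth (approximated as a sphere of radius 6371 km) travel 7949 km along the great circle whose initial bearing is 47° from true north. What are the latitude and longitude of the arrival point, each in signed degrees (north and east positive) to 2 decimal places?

31.07°, 137.15°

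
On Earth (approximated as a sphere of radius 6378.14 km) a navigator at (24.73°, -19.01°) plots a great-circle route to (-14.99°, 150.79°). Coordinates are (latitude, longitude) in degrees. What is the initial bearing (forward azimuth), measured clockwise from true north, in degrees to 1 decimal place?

46.4°

With φ₁ = 0.4316, φ₂ = -0.2616, Δλ = 2.9636 rad, the forward-azimuth formula gives
θ = atan2( sin Δλ cos φ₂ , cos φ₁ sin φ₂ − sin φ₁ cos φ₂ cos Δλ ) = atan2(0.1711, 0.1628) = 46.42°.
So the initial bearing is 46.4°.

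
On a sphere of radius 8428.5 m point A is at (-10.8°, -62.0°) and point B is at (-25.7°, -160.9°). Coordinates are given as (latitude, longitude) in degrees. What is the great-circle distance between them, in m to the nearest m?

Let φ₁ = -0.1885 rad, φ₂ = -0.4485 rad, and Δλ = -1.7261 rad.
cos c = sin φ₁ sin φ₂ + cos φ₁ cos φ₂ cos Δλ = (-0.1874)(-0.4337) + (0.9823)(0.9011)(-0.1547) = -0.05568,
so c = arccos(-0.05568) = 1.62650 rad.
Distance = R·c = 8428.5 × 1.6265 ≈ 13709 m.

13709 m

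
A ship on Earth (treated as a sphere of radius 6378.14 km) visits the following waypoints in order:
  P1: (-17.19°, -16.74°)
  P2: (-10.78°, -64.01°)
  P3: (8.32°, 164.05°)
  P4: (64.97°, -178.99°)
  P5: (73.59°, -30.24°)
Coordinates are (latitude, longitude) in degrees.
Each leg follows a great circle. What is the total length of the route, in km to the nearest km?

30791 km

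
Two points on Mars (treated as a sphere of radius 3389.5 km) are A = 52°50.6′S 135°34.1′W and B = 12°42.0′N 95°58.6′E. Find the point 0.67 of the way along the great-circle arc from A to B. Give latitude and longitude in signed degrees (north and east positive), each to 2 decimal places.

The central angle between A and B is δ = 2.1432 rad.
With f = 0.67, the slerp weights are sin((1−f)δ)/sin δ = 0.7730 and sin(fδ)/sin δ = 1.1788.
Weighted sum of the unit vectors: (0.7730)·(-0.4313,-0.4228,-0.7970) + (1.1788)·(-0.1016,0.9702,0.2198) = (-0.4531, 0.8169, -0.3569).
Converting back: φ = atan2(z, √(x²+y²)) = -20.91°, λ = atan2(y, x) = 119.02°.

-20.91°, 119.02°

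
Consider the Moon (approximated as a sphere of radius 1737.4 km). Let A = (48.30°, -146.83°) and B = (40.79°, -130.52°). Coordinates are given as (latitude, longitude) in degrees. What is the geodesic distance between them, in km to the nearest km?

418 km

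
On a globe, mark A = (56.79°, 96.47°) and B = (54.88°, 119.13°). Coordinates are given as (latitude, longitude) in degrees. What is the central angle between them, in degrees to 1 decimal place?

12.8°

In radians: φ₁ = 0.9912, φ₂ = 0.9578, Δλ = 22.660° = 0.3955 rad.
Haversine: a = sin²(Δφ/2) + cos φ₁ cos φ₂ sin²(Δλ/2) = 0.0003 + (0.5477)(0.5753)(0.0386) = 0.01244.
Central angle c = 2·arcsin(√a) = 0.22353 rad.
So the angular separation is 12.8°.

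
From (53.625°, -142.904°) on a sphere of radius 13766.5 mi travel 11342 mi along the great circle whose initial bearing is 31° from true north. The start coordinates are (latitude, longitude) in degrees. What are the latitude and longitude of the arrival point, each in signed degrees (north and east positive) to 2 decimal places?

Angular distance δ = d/R = 11342/13766.5 = 0.82388 rad; initial bearing θ = 0.5411 rad.
sin φ₂ = sin φ₁ cos δ + cos φ₁ sin δ cos θ = (0.8052)(0.6794) + (0.5931)(0.7338)(0.8572) = 0.9200, so φ₂ = 66.93°.
Δλ = atan2(sin θ sin δ cos φ₁, cos δ − sin φ₁ sin φ₂) = atan2(0.2241, -0.0614) = 105.317°.
λ₂ = -142.904° + 105.317° = -37.59°.

66.93°, -37.59°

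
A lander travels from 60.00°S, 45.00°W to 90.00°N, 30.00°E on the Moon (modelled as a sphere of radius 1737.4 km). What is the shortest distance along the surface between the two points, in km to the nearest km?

4549 km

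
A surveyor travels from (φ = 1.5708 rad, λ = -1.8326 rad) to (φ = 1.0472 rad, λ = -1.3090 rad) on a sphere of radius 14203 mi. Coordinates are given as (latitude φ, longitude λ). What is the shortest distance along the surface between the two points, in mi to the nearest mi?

7437 mi

With latitudes φ₁ = 90.000°, φ₂ = 60.000° and longitude difference Δλ = 30.000°:
Haversine: a = sin²(Δφ/2) + cos φ₁ cos φ₂ sin²(Δλ/2) = 0.0670 + (-0.0000)(0.5000)(0.0670) = 0.06699.
Central angle c = 2·arcsin(√a) = 0.52360 rad.
Distance = R·c = 14203 × 0.5236 ≈ 7437 mi.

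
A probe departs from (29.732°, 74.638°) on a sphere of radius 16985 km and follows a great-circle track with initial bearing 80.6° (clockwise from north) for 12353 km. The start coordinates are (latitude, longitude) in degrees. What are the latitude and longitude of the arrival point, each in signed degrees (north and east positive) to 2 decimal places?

27.69°, 122.44°

Angular distance δ = d/R = 12353/16985 = 0.72729 rad; initial bearing θ = 1.4067 rad.
sin φ₂ = sin φ₁ cos δ + cos φ₁ sin δ cos θ = (0.4959)(0.7470) + (0.8684)(0.6648)(0.1633) = 0.4648, so φ₂ = 27.69°.
Δλ = atan2(sin θ sin δ cos φ₁, cos δ − sin φ₁ sin φ₂) = atan2(0.5696, 0.5165) = 47.798°.
λ₂ = 74.638° + 47.798° = 122.44°.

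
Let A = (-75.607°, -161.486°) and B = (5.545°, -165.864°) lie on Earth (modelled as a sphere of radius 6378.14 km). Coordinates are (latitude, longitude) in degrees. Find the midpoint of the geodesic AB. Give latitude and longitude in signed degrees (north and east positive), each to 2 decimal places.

-35.04°, -164.99°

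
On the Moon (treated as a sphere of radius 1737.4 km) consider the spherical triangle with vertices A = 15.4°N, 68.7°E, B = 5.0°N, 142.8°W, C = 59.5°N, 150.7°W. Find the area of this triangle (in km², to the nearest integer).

3320989 km²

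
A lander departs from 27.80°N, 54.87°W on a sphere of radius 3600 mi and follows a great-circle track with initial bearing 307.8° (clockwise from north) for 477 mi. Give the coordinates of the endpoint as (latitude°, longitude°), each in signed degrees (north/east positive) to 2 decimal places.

Angular distance δ = d/R = 477/3600 = 0.13250 rad; initial bearing θ = 5.3721 rad.
sin φ₂ = sin φ₁ cos δ + cos φ₁ sin δ cos θ = (0.4664)(0.9912) + (0.8846)(0.1321)(0.6129) = 0.5339, so φ₂ = 32.27°.
Δλ = atan2(sin θ sin δ cos φ₁, cos δ − sin φ₁ sin φ₂) = atan2(-0.0923, 0.7422) = -7.092°.
λ₂ = -54.870° − 7.092° = -61.96°.

32.27°, -61.96°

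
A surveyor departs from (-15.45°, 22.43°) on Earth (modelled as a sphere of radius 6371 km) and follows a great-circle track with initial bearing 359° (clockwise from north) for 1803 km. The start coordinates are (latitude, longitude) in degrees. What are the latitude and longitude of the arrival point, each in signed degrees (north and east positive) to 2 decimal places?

Angular distance δ = d/R = 1803/6371 = 0.28300 rad; initial bearing θ = 6.2657 rad.
sin φ₂ = sin φ₁ cos δ + cos φ₁ sin δ cos θ = (-0.2664)(0.9602) + (0.9639)(0.2792)(0.9998) = 0.0133, so φ₂ = 0.76°.
Δλ = atan2(sin θ sin δ cos φ₁, cos δ − sin φ₁ sin φ₂) = atan2(-0.0047, 0.9638) = -0.279°.
λ₂ = 22.430° − 0.279° = 22.15°.

0.76°, 22.15°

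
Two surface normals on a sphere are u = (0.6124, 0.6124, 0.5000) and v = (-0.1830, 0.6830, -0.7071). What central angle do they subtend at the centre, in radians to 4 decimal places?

1.6182 rad

u·v = -0.0473; |u| = 1.0000, |v| = 1.0000.
cos θ = (u·v)/(|u||v|) = -0.0473, so θ = 1.6182 rad.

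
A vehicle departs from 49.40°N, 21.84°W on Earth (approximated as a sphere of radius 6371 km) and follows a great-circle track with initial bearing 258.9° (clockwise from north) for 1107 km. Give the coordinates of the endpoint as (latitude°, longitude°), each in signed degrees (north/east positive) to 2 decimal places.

46.57°, -36.13°

Angular distance δ = d/R = 1107/6371 = 0.17376 rad; initial bearing θ = 4.5187 rad.
sin φ₂ = sin φ₁ cos δ + cos φ₁ sin δ cos θ = (0.7593)(0.9849) + (0.6508)(0.1729)(-0.1925) = 0.7262, so φ₂ = 46.57°.
Δλ = atan2(sin θ sin δ cos φ₁, cos δ − sin φ₁ sin φ₂) = atan2(-0.1104, 0.4336) = -14.286°.
λ₂ = -21.840° − 14.286° = -36.13°.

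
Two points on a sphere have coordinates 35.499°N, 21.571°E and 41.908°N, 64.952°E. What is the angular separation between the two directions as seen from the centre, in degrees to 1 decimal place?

Let φ₁ = 0.6196 rad, φ₂ = 0.7314 rad, and Δλ = 0.7571 rad.
cos c = sin φ₁ sin φ₂ + cos φ₁ cos φ₂ cos Δλ = (0.5807)(0.6679) + (0.8141)(0.7442)(0.7268) = 0.82822,
so c = arccos(0.82822) = 0.59487 rad.
So the angular separation is 34.1°.

34.1°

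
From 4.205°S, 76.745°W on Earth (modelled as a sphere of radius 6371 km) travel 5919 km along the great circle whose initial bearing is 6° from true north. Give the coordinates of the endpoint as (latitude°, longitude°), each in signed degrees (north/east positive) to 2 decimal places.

Angular distance δ = d/R = 5919/6371 = 0.92905 rad; initial bearing θ = 0.1047 rad.
sin φ₂ = sin φ₁ cos δ + cos φ₁ sin δ cos θ = (-0.0733)(0.5986) + (0.9973)(0.8011)(0.9945) = 0.7506, so φ₂ = 48.64°.
Δλ = atan2(sin θ sin δ cos φ₁, cos δ − sin φ₁ sin φ₂) = atan2(0.0835, 0.6536) = 7.281°.
λ₂ = -76.745° + 7.281° = -69.46°.

48.64°, -69.46°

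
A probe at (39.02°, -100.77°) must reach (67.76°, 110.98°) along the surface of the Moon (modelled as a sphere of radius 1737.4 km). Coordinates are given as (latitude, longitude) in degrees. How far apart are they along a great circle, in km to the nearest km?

2140 km

In radians: φ₁ = 0.6810, φ₂ = 1.1826, Δλ = -148.250° = -2.5875 rad.
Haversine: a = sin²(Δφ/2) + cos φ₁ cos φ₂ sin²(Δλ/2) = 0.0616 + (0.7769)(0.3785)(0.9252) = 0.33365.
Central angle c = 2·arcsin(√a) = 1.23163 rad.
Distance = R·c = 1737.4 × 1.2316 ≈ 2140 km.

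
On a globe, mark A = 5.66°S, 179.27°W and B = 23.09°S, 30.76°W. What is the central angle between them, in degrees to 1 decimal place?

137.9°

In radians: φ₁ = -0.0988, φ₂ = -0.4030, Δλ = 148.510° = 2.5920 rad.
Haversine: a = sin²(Δφ/2) + cos φ₁ cos φ₂ sin²(Δλ/2) = 0.0230 + (0.9951)(0.9199)(0.9264) = 0.87096.
Central angle c = 2·arcsin(√a) = 2.40672 rad.
So the angular separation is 137.9°.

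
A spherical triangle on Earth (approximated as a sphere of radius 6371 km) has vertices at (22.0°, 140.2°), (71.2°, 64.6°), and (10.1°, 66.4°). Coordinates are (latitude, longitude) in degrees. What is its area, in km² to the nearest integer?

27377644 km²

Side lengths (central angles): a = 1.0666, b = 1.2447, c = 1.1275 rad; semiperimeter s = 1.7194.
By l'Huilier's theorem, tan(E/4) = √[tan(s/2) tan((s−a)/2) tan((s−b)/2) tan((s−c)/2)], giving spherical excess E = 0.6745 rad.
Area = E·R² = 0.6745 × (6371)² ≈ 27377644 km².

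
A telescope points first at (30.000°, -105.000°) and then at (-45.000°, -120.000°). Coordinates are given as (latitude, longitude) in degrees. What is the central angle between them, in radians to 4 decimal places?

1.3305 rad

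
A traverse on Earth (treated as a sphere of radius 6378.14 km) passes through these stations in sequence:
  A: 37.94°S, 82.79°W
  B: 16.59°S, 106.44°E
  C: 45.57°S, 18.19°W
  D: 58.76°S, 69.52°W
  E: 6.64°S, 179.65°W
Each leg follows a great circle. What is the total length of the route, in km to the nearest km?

39255 km

Leg A→B: central angle 2.1779 rad, distance 13890.9 km.
Leg B→C: central angle 1.7491 rad, distance 11156.0 km.
Leg C→D: central angle 0.5783 rad, distance 3688.3 km.
Leg D→E: central angle 1.6493 rad, distance 10519.5 km.
Total: 13890.9 + 11156.0 + 3688.3 + 10519.5 ≈ 39255 km.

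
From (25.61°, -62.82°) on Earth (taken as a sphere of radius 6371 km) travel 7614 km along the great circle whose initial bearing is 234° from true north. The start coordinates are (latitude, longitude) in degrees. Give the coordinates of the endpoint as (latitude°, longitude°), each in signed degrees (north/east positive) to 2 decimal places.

-19.54°, -115.82°

Angular distance δ = d/R = 7614/6371 = 1.19510 rad; initial bearing θ = 4.0841 rad.
sin φ₂ = sin φ₁ cos δ + cos φ₁ sin δ cos θ = (0.4322)(0.3669) + (0.9018)(0.9303)(-0.5878) = -0.3345, so φ₂ = -19.54°.
Δλ = atan2(sin θ sin δ cos φ₁, cos δ − sin φ₁ sin φ₂) = atan2(-0.6787, 0.5115) = -52.995°.
λ₂ = -62.820° − 52.995° = -115.82°.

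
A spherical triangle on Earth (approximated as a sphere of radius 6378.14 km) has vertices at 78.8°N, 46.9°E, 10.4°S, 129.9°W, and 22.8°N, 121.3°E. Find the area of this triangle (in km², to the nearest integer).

70162641 km²

Side lengths (central angles): a = 1.9414, b = 1.1282, c = 1.9475 rad; semiperimeter s = 2.5085.
By l'Huilier's theorem, tan(E/4) = √[tan(s/2) tan((s−a)/2) tan((s−b)/2) tan((s−c)/2)], giving spherical excess E = 1.7247 rad.
Area = E·R² = 1.7247 × (6378.14)² ≈ 70162641 km².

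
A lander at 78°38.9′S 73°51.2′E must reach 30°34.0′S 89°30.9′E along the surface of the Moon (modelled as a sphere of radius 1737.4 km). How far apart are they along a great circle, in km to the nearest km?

1473 km

With latitudes φ₁ = -78.648°, φ₂ = -30.567° and longitude difference Δλ = 15.662°:
cos c = sin φ₁ sin φ₂ + cos φ₁ cos φ₂ cos Δλ = (-0.9804)(-0.5085) + (0.1968)(0.8610)(0.9629) = 0.66178,
so c = arccos(0.66178) = 0.84761 rad.
Distance = R·c = 1737.4 × 0.8476 ≈ 1473 km.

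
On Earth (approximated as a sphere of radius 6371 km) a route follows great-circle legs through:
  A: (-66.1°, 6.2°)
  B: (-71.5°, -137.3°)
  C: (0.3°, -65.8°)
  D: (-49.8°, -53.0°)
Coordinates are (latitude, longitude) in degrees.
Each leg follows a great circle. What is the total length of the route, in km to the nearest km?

Leg A→B: central angle 0.7018 rad, distance 4471.3 km.
Leg B→C: central angle 1.4749 rad, distance 9396.8 km.
Leg C→D: central angle 0.8951 rad, distance 5702.9 km.
Total: 4471.3 + 9396.8 + 5702.9 ≈ 19571 km.

19571 km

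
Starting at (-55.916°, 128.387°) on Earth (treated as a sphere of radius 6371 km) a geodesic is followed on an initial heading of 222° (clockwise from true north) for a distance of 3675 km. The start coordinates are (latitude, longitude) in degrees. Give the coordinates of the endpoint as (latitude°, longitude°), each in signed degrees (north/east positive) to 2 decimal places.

-67.12°, 58.56°

Angular distance δ = d/R = 3675/6371 = 0.57683 rad; initial bearing θ = 3.8746 rad.
sin φ₂ = sin φ₁ cos δ + cos φ₁ sin δ cos θ = (-0.8282)(0.8382) + (0.5604)(0.5454)(-0.7431) = -0.9213, so φ₂ = -67.12°.
Δλ = atan2(sin θ sin δ cos φ₁, cos δ − sin φ₁ sin φ₂) = atan2(-0.2045, 0.0751) = -69.828°.
λ₂ = 128.387° − 69.828° = 58.56°.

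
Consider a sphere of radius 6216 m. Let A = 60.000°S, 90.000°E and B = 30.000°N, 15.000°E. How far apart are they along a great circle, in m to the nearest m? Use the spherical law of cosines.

11795 m

Let φ₁ = -1.0472 rad, φ₂ = 0.5236 rad, and Δλ = -1.3090 rad.
cos c = sin φ₁ sin φ₂ + cos φ₁ cos φ₂ cos Δλ = (-0.8660)(0.5000) + (0.5000)(0.8660)(0.2588) = -0.32094,
so c = arccos(-0.32094) = 1.89752 rad.
Distance = R·c = 6216 × 1.8975 ≈ 11795 m.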